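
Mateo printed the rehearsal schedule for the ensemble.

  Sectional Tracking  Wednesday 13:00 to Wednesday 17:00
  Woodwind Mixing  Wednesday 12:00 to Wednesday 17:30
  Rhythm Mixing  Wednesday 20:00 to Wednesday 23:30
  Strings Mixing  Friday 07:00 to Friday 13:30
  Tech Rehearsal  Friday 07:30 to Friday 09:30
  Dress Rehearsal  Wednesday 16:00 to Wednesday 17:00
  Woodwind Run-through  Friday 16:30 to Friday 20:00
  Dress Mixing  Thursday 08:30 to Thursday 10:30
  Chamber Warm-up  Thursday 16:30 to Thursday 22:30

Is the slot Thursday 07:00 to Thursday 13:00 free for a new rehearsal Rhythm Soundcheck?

No — it overlaps Dress Mixing

Woodwind Mixing: ends Wednesday 17:30 at or before Rhythm Soundcheck starts Thursday 07:00 → clear.
Sectional Tracking: ends Wednesday 17:00 at or before Rhythm Soundcheck starts Thursday 07:00 → clear.
Dress Rehearsal: ends Wednesday 17:00 at or before Rhythm Soundcheck starts Thursday 07:00 → clear.
Rhythm Mixing: ends Wednesday 23:30 at or before Rhythm Soundcheck starts Thursday 07:00 → clear.
Dress Mixing: starts Thursday 08:30 before Rhythm Soundcheck ends Thursday 13:00, and ends Thursday 10:30 after Rhythm Soundcheck starts Thursday 07:00 → overlap.
Chamber Warm-up: starts Thursday 16:30 at or after Rhythm Soundcheck ends Thursday 13:00 → clear.
Strings Mixing: starts Friday 07:00 at or after Rhythm Soundcheck ends Thursday 13:00 → clear.
Tech Rehearsal: starts Friday 07:30 at or after Rhythm Soundcheck ends Thursday 13:00 → clear.
Woodwind Run-through: starts Friday 16:30 at or after Rhythm Soundcheck ends Thursday 13:00 → clear.
Rhythm Soundcheck overlaps Dress Mixing.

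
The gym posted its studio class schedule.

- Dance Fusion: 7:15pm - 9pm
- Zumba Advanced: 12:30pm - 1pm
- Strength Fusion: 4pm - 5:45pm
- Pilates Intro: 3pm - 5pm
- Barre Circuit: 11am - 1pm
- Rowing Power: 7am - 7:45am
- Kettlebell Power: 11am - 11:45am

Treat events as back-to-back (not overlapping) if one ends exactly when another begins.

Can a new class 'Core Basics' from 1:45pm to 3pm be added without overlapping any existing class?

Rowing Power: ends 7:45am at or before Core Basics starts 1:45pm → clear.
Kettlebell Power: ends 11:45am at or before Core Basics starts 1:45pm → clear.
Barre Circuit: ends 1pm at or before Core Basics starts 1:45pm → clear.
Zumba Advanced: ends 1pm at or before Core Basics starts 1:45pm → clear.
Pilates Intro: starts 3pm at or after Core Basics ends 3pm → clear.
Strength Fusion: starts 4pm at or after Core Basics ends 3pm → clear.
Dance Fusion: starts 7:15pm at or after Core Basics ends 3pm → clear.

Yes — the slot is free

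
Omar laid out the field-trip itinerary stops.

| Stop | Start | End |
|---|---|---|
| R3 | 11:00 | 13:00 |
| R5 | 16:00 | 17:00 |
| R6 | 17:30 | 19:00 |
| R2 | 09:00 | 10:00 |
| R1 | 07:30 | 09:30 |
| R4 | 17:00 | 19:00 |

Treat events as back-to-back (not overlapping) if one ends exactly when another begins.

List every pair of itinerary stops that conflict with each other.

R1 & R2, R4 & R6

Sorted by start: R1, R2, R3, R5, R4, R6.
R2 starts before R1 ends → R1 and R2 overlap.
R3 starts after R1 ends, so R1 has no further overlaps.
R3 starts after R2 ends, so R2 has no further overlaps.
R5 starts after R3 ends, so R3 has no further overlaps.
R4 starts exactly when R5 ends (back-to-back, no overlap), so R5 has no further overlaps.
R6 starts before R4 ends → R4 and R6 overlap.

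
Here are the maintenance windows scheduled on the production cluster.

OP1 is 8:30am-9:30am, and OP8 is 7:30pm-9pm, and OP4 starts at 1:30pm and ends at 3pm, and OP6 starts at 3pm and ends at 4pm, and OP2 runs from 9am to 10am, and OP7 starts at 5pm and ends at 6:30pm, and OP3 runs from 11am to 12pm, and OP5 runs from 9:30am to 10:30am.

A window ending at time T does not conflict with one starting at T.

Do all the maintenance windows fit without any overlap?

No

Sorted by start: OP1, OP2, OP5, OP3, OP4, OP6, OP7, OP8.
OP2 starts before OP1 ends → OP1 and OP2 overlap.
That's a conflict, so the schedule is not conflict-free.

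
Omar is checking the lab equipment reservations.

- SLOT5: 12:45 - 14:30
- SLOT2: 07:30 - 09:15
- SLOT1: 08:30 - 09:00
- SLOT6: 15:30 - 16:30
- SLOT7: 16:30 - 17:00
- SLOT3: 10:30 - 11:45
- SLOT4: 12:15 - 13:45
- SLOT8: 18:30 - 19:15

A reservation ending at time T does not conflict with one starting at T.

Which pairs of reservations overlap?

Check each pair: they overlap iff neither finishes before the other starts.
Sorted by start: SLOT2, SLOT1, SLOT3, SLOT4, SLOT5, SLOT6, SLOT7, SLOT8.
SLOT1 starts before SLOT2 ends → SLOT2 and SLOT1 overlap.
SLOT3 starts after SLOT2 ends, so SLOT2 has no further overlaps.
SLOT3 starts after SLOT1 ends, so SLOT1 has no further overlaps.
SLOT4 starts after SLOT3 ends, so SLOT3 has no further overlaps.
SLOT5 starts before SLOT4 ends → SLOT4 and SLOT5 overlap.
SLOT6 starts after SLOT4 ends, so SLOT4 has no further overlaps.
SLOT6 starts after SLOT5 ends, so SLOT5 has no further overlaps.
SLOT7 starts exactly when SLOT6 ends (back-to-back, no overlap), so SLOT6 has no further overlaps.
SLOT8 starts after SLOT7 ends.

SLOT1 & SLOT2, SLOT4 & SLOT5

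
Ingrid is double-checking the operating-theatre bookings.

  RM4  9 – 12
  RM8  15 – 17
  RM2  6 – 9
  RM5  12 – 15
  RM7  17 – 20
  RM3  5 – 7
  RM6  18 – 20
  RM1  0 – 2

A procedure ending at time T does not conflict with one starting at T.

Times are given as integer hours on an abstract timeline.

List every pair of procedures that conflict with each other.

Sorted by start: RM1, RM3, RM2, RM4, RM5, RM8, RM7, RM6.
RM3 starts after RM1 ends — done with RM1.
RM2 starts before RM3 ends → RM3 and RM2 overlap.
RM4 starts after RM3 ends — done with RM3.
RM4 starts exactly when RM2 ends (back-to-back, no overlap) — done with RM2.
RM5 starts exactly when RM4 ends (back-to-back, no overlap) — done with RM4.
RM8 starts exactly when RM5 ends (back-to-back, no overlap) — done with RM5.
RM7 starts exactly when RM8 ends (back-to-back, no overlap) — done with RM8.
RM6 starts before RM7 ends → RM7 and RM6 overlap.

RM2 & RM3, RM6 & RM7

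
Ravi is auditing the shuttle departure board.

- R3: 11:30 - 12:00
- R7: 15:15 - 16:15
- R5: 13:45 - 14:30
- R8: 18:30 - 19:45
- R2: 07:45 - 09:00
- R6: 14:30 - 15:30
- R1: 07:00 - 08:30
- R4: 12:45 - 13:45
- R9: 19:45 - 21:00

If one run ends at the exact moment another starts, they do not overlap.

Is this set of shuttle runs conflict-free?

Sorted by start: R1, R2, R3, R4, R5, R6, R7, R8, R9.
R2 starts before R1 ends → R1 and R2 overlap.
That's a conflict, so the schedule is not conflict-free.

No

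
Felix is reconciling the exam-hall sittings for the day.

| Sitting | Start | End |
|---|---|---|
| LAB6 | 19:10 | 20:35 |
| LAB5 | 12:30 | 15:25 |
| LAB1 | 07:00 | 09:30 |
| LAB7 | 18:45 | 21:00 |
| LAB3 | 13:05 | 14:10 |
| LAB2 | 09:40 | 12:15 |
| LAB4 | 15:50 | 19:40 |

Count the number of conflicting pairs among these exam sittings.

4

Sorted by start: LAB1, LAB2, LAB5, LAB3, LAB4, LAB7, LAB6.
LAB2 starts after LAB1 ends — done with LAB1.
LAB5 starts after LAB2 ends — done with LAB2.
LAB3 starts before LAB5 ends → LAB5 and LAB3 overlap.
LAB4 starts after LAB5 ends — done with LAB5.
LAB4 starts after LAB3 ends — done with LAB3.
LAB7 starts before LAB4 ends → LAB4 and LAB7 overlap.
LAB6 starts before LAB4 ends → LAB4 and LAB6 overlap.
LAB6 starts before LAB7 ends → LAB7 and LAB6 overlap.
Overlapping pairs: LAB3 & LAB5, LAB4 & LAB6, LAB4 & LAB7, LAB6 & LAB7 — 4 in total.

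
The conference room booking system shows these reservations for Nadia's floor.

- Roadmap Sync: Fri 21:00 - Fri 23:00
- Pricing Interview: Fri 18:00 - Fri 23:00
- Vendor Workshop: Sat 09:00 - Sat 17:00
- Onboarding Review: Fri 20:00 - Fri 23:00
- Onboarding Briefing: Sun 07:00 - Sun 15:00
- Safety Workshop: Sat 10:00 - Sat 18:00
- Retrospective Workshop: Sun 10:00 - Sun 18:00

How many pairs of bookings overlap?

Sorted by start: Pricing Interview, Onboarding Review, Roadmap Sync, Vendor Workshop, Safety Workshop, Onboarding Briefing, Retrospective Workshop.
Onboarding Review starts before Pricing Interview ends → Pricing Interview and Onboarding Review overlap.
Roadmap Sync starts before Pricing Interview ends → Pricing Interview and Roadmap Sync overlap.
Vendor Workshop starts after Pricing Interview ends, so Pricing Interview has no further overlaps.
Roadmap Sync starts before Onboarding Review ends → Onboarding Review and Roadmap Sync overlap.
Vendor Workshop starts after Onboarding Review ends, so Onboarding Review has no further overlaps.
Vendor Workshop starts after Roadmap Sync ends, so Roadmap Sync has no further overlaps.
Safety Workshop starts before Vendor Workshop ends → Vendor Workshop and Safety Workshop overlap.
Onboarding Briefing starts after Vendor Workshop ends, so Vendor Workshop has no further overlaps.
Onboarding Briefing starts after Safety Workshop ends, so Safety Workshop has no further overlaps.
Retrospective Workshop starts before Onboarding Briefing ends → Onboarding Briefing and Retrospective Workshop overlap.
Overlapping pairs: Onboarding Briefing & Retrospective Workshop, Onboarding Review & Pricing Interview, Onboarding Review & Roadmap Sync, Pricing Interview & Roadmap Sync, Safety Workshop & Vendor Workshop — 5 in total.

5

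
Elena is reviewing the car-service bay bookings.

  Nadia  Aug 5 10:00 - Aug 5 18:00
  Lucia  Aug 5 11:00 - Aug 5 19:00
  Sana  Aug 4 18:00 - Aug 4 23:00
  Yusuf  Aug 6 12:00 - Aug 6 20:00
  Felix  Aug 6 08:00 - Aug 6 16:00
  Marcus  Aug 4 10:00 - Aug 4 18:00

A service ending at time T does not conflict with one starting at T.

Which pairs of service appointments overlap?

Sorted by start: Marcus, Sana, Nadia, Lucia, Felix, Yusuf.
Sana starts exactly when Marcus ends (back-to-back, no overlap); Marcus is clear from here.
Nadia starts after Sana ends; Sana is clear from here.
Lucia starts before Nadia ends → Nadia and Lucia overlap.
Felix starts after Nadia ends; Nadia is clear from here.
Felix starts after Lucia ends; Lucia is clear from here.
Yusuf starts before Felix ends → Felix and Yusuf overlap.

Felix & Yusuf, Lucia & Nadia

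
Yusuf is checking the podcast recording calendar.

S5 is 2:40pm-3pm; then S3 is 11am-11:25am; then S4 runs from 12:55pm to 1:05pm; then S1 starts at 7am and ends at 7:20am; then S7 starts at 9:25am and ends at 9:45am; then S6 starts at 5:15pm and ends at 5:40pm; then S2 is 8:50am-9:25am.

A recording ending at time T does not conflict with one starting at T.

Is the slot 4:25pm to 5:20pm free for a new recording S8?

S1: ends 7:20am at or before S8 starts 4:25pm → clear.
S2: ends 9:25am at or before S8 starts 4:25pm → clear.
S7: ends 9:45am at or before S8 starts 4:25pm → clear.
S3: ends 11:25am at or before S8 starts 4:25pm → clear.
S4: ends 1:05pm at or before S8 starts 4:25pm → clear.
S5: ends 3pm at or before S8 starts 4:25pm → clear.
S6: starts 5:15pm before S8 ends 5:20pm, and ends 5:40pm after S8 starts 4:25pm → overlap.
S8 overlaps S6.

No — it overlaps S6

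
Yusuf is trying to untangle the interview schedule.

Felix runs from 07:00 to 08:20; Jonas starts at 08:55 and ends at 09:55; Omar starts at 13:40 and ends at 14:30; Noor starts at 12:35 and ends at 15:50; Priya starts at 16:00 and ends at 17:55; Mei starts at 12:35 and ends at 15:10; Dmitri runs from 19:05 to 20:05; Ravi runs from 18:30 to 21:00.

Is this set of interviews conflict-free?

No

Sorted by start: Felix, Jonas, Noor, Mei, Omar, Priya, Ravi, Dmitri.
Jonas starts after Felix ends — done with Felix.
Noor starts after Jonas ends — done with Jonas.
Mei starts before Noor ends → Noor and Mei overlap.
That's a conflict, so the schedule is not conflict-free.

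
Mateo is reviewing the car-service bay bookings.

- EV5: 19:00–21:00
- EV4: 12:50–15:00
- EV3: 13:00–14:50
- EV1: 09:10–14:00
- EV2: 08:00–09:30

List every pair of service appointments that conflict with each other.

EV1 & EV2, EV1 & EV3, EV1 & EV4, EV3 & EV4

Check each pair: they overlap iff neither finishes before the other starts.
Sorted by start: EV2, EV1, EV4, EV3, EV5.
EV1 starts before EV2 ends → EV2 and EV1 overlap.
EV4 starts after EV2 ends, so EV2 has no further overlaps.
EV4 starts before EV1 ends → EV1 and EV4 overlap.
EV3 starts before EV1 ends → EV1 and EV3 overlap.
EV5 starts after EV1 ends.
EV3 starts before EV4 ends → EV4 and EV3 overlap.
EV5 starts after EV4 ends.
EV5 starts after EV3 ends.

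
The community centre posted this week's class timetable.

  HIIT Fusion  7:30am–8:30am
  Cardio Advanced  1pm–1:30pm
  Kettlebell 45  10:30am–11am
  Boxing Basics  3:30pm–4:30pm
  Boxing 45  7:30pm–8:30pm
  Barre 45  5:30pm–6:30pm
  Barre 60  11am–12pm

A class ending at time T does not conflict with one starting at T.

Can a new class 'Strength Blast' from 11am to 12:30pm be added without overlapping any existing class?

No — it overlaps Barre 60

HIIT Fusion: ends 8:30am at or before Strength Blast starts 11am → clear.
Kettlebell 45: ends 11am at or before Strength Blast starts 11am → clear.
Barre 60: starts 11am before Strength Blast ends 12:30pm, and ends 12pm after Strength Blast starts 11am → overlap.
Cardio Advanced: starts 1pm at or after Strength Blast ends 12:30pm → clear.
Boxing Basics: starts 3:30pm at or after Strength Blast ends 12:30pm → clear.
Barre 45: starts 5:30pm at or after Strength Blast ends 12:30pm → clear.
Boxing 45: starts 7:30pm at or after Strength Blast ends 12:30pm → clear.
Strength Blast overlaps Barre 60.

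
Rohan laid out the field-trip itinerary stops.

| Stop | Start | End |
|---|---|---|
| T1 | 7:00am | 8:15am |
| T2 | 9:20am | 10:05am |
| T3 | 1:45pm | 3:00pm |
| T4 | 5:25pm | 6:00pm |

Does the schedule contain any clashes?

Sorted by start: T1, T2, T3, T4.
T2 starts after T1 ends; T1 is clear from here.
T3 starts after T2 ends; T2 is clear from here.
T4 starts after T3 ends.
Every pair is clear; the schedule has no overlaps.

No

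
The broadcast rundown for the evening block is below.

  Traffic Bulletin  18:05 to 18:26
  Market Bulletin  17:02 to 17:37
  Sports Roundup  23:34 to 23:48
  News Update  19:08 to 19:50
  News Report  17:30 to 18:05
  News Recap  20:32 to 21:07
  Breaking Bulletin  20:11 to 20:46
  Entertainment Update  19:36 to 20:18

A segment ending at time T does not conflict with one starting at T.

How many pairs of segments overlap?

Two intervals overlap when each starts before the other ends.
Sorted by start: Market Bulletin, News Report, Traffic Bulletin, News Update, Entertainment Update, Breaking Bulletin, News Recap, Sports Roundup.
News Report starts before Market Bulletin ends → Market Bulletin and News Report overlap.
Traffic Bulletin starts after Market Bulletin ends — done with Market Bulletin.
Traffic Bulletin starts exactly when News Report ends (back-to-back, no overlap) — done with News Report.
News Update starts after Traffic Bulletin ends — done with Traffic Bulletin.
Entertainment Update starts before News Update ends → News Update and Entertainment Update overlap.
Breaking Bulletin starts after News Update ends — done with News Update.
Breaking Bulletin starts before Entertainment Update ends → Entertainment Update and Breaking Bulletin overlap.
News Recap starts after Entertainment Update ends — done with Entertainment Update.
News Recap starts before Breaking Bulletin ends → Breaking Bulletin and News Recap overlap.
Sports Roundup starts after Breaking Bulletin ends.
Sports Roundup starts after News Recap ends.
Overlapping pairs: Breaking Bulletin & Entertainment Update, Breaking Bulletin & News Recap, Entertainment Update & News Update, Market Bulletin & News Report — 4 in total.

4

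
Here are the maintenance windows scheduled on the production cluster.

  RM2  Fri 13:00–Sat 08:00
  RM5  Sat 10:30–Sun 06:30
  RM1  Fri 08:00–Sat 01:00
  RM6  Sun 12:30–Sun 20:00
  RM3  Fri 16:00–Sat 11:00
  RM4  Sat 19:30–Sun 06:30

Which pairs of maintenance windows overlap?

Check each pair: they overlap iff neither finishes before the other starts.
Sorted by start: RM1, RM2, RM3, RM5, RM4, RM6.
RM2 starts before RM1 ends → RM1 and RM2 overlap.
RM3 starts before RM1 ends → RM1 and RM3 overlap.
RM5 starts after RM1 ends — done with RM1.
RM3 starts before RM2 ends → RM2 and RM3 overlap.
RM5 starts after RM2 ends — done with RM2.
RM5 starts before RM3 ends → RM3 and RM5 overlap.
RM4 starts after RM3 ends — done with RM3.
RM4 starts before RM5 ends → RM5 and RM4 overlap.
RM6 starts after RM5 ends.
RM6 starts after RM4 ends.

RM1 & RM2, RM1 & RM3, RM2 & RM3, RM3 & RM5, RM4 & RM5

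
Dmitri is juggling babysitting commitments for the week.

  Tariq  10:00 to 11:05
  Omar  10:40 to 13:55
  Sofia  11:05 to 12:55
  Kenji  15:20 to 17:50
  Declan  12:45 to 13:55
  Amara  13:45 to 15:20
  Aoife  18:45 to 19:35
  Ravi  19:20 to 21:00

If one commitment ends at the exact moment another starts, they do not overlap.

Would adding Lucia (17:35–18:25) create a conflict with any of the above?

Yes — it overlaps Kenji

Tariq: ends 11:05 at or before Lucia starts 17:35 → clear.
Omar: ends 13:55 at or before Lucia starts 17:35 → clear.
Sofia: ends 12:55 at or before Lucia starts 17:35 → clear.
Declan: ends 13:55 at or before Lucia starts 17:35 → clear.
Amara: ends 15:20 at or before Lucia starts 17:35 → clear.
Kenji: starts 15:20 before Lucia ends 18:25, and ends 17:50 after Lucia starts 17:35 → overlap.
Aoife: starts 18:45 at or after Lucia ends 18:25 → clear.
Ravi: starts 19:20 at or after Lucia ends 18:25 → clear.
Lucia overlaps Kenji.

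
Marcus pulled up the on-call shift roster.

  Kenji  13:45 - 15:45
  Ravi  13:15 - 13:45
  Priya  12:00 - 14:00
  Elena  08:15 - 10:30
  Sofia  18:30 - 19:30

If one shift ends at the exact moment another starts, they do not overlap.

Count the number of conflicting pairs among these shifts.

Two intervals overlap when each starts before the other ends.
Sorted by start: Elena, Priya, Ravi, Kenji, Sofia.
Priya starts after Elena ends, so nothing later overlaps Elena either.
Ravi starts before Priya ends → Priya and Ravi overlap.
Kenji starts before Priya ends → Priya and Kenji overlap.
Sofia starts after Priya ends.
Kenji starts exactly when Ravi ends (back-to-back, no overlap), so nothing later overlaps Ravi either.
Sofia starts after Kenji ends.
Overlapping pairs: Kenji & Priya, Priya & Ravi — 2 in total.

2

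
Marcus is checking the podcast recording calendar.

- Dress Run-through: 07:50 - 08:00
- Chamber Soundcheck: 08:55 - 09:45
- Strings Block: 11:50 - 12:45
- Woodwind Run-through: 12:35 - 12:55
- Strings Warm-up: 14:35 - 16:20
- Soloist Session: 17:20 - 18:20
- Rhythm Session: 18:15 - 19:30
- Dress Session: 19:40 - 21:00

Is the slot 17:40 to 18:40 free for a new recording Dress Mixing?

No — it overlaps Rhythm Session, Soloist Session

Dress Run-through: ends 08:00 at or before Dress Mixing starts 17:40 → clear.
Chamber Soundcheck: ends 09:45 at or before Dress Mixing starts 17:40 → clear.
Strings Block: ends 12:45 at or before Dress Mixing starts 17:40 → clear.
Woodwind Run-through: ends 12:55 at or before Dress Mixing starts 17:40 → clear.
Strings Warm-up: ends 16:20 at or before Dress Mixing starts 17:40 → clear.
Soloist Session: starts 17:20 before Dress Mixing ends 18:40, and ends 18:20 after Dress Mixing starts 17:40 → overlap.
Rhythm Session: starts 18:15 before Dress Mixing ends 18:40, and ends 19:30 after Dress Mixing starts 17:40 → overlap.
Dress Session: starts 19:40 at or after Dress Mixing ends 18:40 → clear.
Dress Mixing overlaps Soloist Session, Rhythm Session.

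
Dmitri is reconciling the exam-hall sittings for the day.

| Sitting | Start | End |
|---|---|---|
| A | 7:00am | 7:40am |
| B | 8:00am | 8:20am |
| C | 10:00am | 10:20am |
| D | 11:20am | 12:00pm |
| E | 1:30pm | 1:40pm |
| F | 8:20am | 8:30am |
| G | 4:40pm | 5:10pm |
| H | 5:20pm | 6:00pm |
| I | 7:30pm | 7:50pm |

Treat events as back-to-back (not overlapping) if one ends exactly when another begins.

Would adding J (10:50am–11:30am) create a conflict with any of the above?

A: ends 7:40am at or before J starts 10:50am → clear.
B: ends 8:20am at or before J starts 10:50am → clear.
F: ends 8:30am at or before J starts 10:50am → clear.
C: ends 10:20am at or before J starts 10:50am → clear.
D: starts 11:20am before J ends 11:30am, and ends 12:00pm after J starts 10:50am → overlap.
E: starts 1:30pm at or after J ends 11:30am → clear.
G: starts 4:40pm at or after J ends 11:30am → clear.
H: starts 5:20pm at or after J ends 11:30am → clear.
I: starts 7:30pm at or after J ends 11:30am → clear.
J overlaps D.

Yes — it overlaps D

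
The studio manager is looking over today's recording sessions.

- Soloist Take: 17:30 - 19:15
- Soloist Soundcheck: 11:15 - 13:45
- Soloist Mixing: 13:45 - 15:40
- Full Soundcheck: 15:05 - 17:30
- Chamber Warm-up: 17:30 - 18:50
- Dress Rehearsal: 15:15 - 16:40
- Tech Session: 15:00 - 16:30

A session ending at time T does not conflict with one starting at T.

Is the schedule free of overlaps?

Check each pair: they overlap iff neither finishes before the other starts.
Sorted by start: Soloist Soundcheck, Soloist Mixing, Tech Session, Full Soundcheck, Dress Rehearsal, Soloist Take, Chamber Warm-up.
Soloist Mixing starts exactly when Soloist Soundcheck ends (back-to-back, no overlap) — done with Soloist Soundcheck.
Tech Session starts before Soloist Mixing ends → Soloist Mixing and Tech Session overlap.
That's a conflict, so the schedule is not conflict-free.

No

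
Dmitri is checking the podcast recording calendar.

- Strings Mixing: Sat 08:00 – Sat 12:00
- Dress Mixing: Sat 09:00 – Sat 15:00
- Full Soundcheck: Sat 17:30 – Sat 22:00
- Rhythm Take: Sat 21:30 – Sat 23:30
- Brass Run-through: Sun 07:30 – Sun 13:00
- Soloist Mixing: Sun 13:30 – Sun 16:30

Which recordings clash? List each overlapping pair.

Sorted by start: Strings Mixing, Dress Mixing, Full Soundcheck, Rhythm Take, Brass Run-through, Soloist Mixing.
Dress Mixing starts before Strings Mixing ends → Strings Mixing and Dress Mixing overlap.
Full Soundcheck starts after Strings Mixing ends, so nothing later overlaps Strings Mixing either.
Full Soundcheck starts after Dress Mixing ends, so nothing later overlaps Dress Mixing either.
Rhythm Take starts before Full Soundcheck ends → Full Soundcheck and Rhythm Take overlap.
Brass Run-through starts after Full Soundcheck ends, so nothing later overlaps Full Soundcheck either.
Brass Run-through starts after Rhythm Take ends, so nothing later overlaps Rhythm Take either.
Soloist Mixing starts after Brass Run-through ends.

Dress Mixing & Strings Mixing, Full Soundcheck & Rhythm Take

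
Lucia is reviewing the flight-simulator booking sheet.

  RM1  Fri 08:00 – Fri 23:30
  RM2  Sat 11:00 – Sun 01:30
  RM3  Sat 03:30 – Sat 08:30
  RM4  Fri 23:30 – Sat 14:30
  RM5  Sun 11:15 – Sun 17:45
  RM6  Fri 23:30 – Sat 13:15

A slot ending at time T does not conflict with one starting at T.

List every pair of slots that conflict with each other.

Sorted by start: RM1, RM4, RM6, RM3, RM2, RM5.
RM4 starts exactly when RM1 ends (back-to-back, no overlap) — done with RM1.
RM6 starts before RM4 ends → RM4 and RM6 overlap.
RM3 starts before RM4 ends → RM4 and RM3 overlap.
RM2 starts before RM4 ends → RM4 and RM2 overlap.
RM5 starts after RM4 ends.
RM3 starts before RM6 ends → RM6 and RM3 overlap.
RM2 starts before RM6 ends → RM6 and RM2 overlap.
RM5 starts after RM6 ends.
RM2 starts after RM3 ends — done with RM3.
RM5 starts after RM2 ends.

RM2 & RM4, RM2 & RM6, RM3 & RM4, RM3 & RM6, RM4 & RM6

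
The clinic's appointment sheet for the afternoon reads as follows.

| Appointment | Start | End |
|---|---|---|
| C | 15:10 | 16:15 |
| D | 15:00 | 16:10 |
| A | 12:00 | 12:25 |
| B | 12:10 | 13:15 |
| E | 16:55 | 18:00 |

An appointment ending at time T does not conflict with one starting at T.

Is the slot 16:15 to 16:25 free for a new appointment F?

Yes — the slot is free

A: ends 12:25 at or before F starts 16:15 → clear.
B: ends 13:15 at or before F starts 16:15 → clear.
D: ends 16:10 at or before F starts 16:15 → clear.
C: ends 16:15 at or before F starts 16:15 → clear.
E: starts 16:55 at or after F ends 16:25 → clear.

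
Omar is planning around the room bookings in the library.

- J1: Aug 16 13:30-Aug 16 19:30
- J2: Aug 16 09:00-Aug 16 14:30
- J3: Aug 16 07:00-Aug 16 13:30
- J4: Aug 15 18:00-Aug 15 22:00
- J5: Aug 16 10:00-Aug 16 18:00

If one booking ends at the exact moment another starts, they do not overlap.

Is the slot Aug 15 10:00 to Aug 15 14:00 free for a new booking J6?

Yes — the slot is free

J4: starts Aug 15 18:00 at or after J6 ends Aug 15 14:00 → clear.
J3: starts Aug 16 07:00 at or after J6 ends Aug 15 14:00 → clear.
J2: starts Aug 16 09:00 at or after J6 ends Aug 15 14:00 → clear.
J5: starts Aug 16 10:00 at or after J6 ends Aug 15 14:00 → clear.
J1: starts Aug 16 13:30 at or after J6 ends Aug 15 14:00 → clear.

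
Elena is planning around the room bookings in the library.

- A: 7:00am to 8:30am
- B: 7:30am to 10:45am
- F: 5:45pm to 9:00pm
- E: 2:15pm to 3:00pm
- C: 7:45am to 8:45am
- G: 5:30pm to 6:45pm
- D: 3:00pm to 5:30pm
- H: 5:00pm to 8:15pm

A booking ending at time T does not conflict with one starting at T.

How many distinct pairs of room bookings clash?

7

Sorted by start: A, B, C, E, D, H, G, F.
B starts before A ends → A and B overlap.
C starts before A ends → A and C overlap.
E starts after A ends, so A has no further overlaps.
C starts before B ends → B and C overlap.
E starts after B ends, so B has no further overlaps.
E starts after C ends, so C has no further overlaps.
D starts exactly when E ends (back-to-back, no overlap), so E has no further overlaps.
H starts before D ends → D and H overlap.
G starts exactly when D ends (back-to-back, no overlap), so D has no further overlaps.
G starts before H ends → H and G overlap.
F starts before H ends → H and F overlap.
F starts before G ends → G and F overlap.
Overlapping pairs: A & B, A & C, B & C, D & H, F & G, F & H, G & H — 7 in total.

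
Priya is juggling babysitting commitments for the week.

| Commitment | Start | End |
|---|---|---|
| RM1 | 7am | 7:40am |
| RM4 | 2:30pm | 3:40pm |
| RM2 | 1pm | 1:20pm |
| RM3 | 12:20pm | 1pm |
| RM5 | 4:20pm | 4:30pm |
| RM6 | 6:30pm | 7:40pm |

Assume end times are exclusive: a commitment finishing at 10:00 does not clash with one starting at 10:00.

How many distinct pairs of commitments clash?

0

Sorted by start: RM1, RM3, RM2, RM4, RM5, RM6.
RM3 starts after RM1 ends, so nothing later overlaps RM1 either.
RM2 starts exactly when RM3 ends (back-to-back, no overlap), so nothing later overlaps RM3 either.
RM4 starts after RM2 ends, so nothing later overlaps RM2 either.
RM5 starts after RM4 ends, so nothing later overlaps RM4 either.
RM6 starts after RM5 ends.
No pair overlaps.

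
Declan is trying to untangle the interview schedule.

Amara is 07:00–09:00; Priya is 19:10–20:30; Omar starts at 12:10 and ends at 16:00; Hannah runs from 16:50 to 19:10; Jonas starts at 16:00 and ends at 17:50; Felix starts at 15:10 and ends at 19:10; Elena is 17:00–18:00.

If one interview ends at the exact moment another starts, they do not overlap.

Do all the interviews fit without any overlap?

Check each pair: they overlap iff neither finishes before the other starts.
Sorted by start: Amara, Omar, Felix, Jonas, Hannah, Elena, Priya.
Omar starts after Amara ends, so Amara has no further overlaps.
Felix starts before Omar ends → Omar and Felix overlap.
That's a conflict, so the schedule is not conflict-free.

No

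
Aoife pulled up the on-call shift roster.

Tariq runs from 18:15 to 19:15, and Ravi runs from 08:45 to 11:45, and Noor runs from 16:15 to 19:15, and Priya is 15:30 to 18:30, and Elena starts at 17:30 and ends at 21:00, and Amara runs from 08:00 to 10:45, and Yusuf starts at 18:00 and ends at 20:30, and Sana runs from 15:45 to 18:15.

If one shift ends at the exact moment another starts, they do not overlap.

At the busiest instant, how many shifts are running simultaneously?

Walk through starts and ends in time order (an end at T is processed before a start at T):
08:00 start Amara → 1
08:45 start Ravi → 2
10:45 end Amara → 1
11:45 end Ravi → 0
15:30 start Priya → 1
15:45 start Sana → 2
16:15 start Noor → 3
17:30 start Elena → 4
18:00 start Yusuf → 5
18:15 end Sana → 4
18:15 start Tariq → 5
18:30 end Priya → 4
19:15 end Noor → 3
19:15 end Tariq → 2
20:30 end Yusuf → 1
21:00 end Elena → 0
Peak is 5, at 18:00 (Elena, Noor, Priya, Sana, Yusuf).

5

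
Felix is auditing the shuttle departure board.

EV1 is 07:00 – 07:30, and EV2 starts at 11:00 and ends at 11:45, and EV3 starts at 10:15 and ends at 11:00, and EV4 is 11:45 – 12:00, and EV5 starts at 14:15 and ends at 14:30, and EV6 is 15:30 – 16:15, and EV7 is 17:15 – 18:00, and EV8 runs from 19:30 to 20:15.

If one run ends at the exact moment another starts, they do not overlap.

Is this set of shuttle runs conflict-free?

Yes

Sorted by start: EV1, EV3, EV2, EV4, EV5, EV6, EV7, EV8.
EV3 starts after EV1 ends — done with EV1.
EV2 starts exactly when EV3 ends (back-to-back, no overlap) — done with EV3.
EV4 starts exactly when EV2 ends (back-to-back, no overlap) — done with EV2.
EV5 starts after EV4 ends — done with EV4.
EV6 starts after EV5 ends — done with EV5.
EV7 starts after EV6 ends — done with EV6.
EV8 starts after EV7 ends.
Every pair is clear; the schedule has no overlaps.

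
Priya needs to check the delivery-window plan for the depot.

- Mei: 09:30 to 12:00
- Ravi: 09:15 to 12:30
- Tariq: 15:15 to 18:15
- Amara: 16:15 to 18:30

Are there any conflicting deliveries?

Yes

Sorted by start: Ravi, Mei, Tariq, Amara.
Mei starts before Ravi ends → Ravi and Mei overlap.
That's a conflict, so the schedule is not conflict-free.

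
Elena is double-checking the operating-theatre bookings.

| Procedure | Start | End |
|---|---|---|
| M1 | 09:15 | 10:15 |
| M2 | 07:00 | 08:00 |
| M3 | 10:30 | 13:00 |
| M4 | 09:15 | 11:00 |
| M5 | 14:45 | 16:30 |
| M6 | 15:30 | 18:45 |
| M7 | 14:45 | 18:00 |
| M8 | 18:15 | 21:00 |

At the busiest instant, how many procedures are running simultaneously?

3

Sweep the timeline, counting +1 at each start and −1 at each end (ends before starts at a tie):
07:00 start M2 → 1
08:00 end M2 → 0
09:15 start M1 → 1
09:15 start M4 → 2
10:15 end M1 → 1
10:30 start M3 → 2
11:00 end M4 → 1
13:00 end M3 → 0
14:45 start M5 → 1
14:45 start M7 → 2
15:30 start M6 → 3
16:30 end M5 → 2
18:00 end M7 → 1
18:15 start M8 → 2
18:45 end M6 → 1
21:00 end M8 → 0
Peak is 3, at 15:30 (M5, M6, M7).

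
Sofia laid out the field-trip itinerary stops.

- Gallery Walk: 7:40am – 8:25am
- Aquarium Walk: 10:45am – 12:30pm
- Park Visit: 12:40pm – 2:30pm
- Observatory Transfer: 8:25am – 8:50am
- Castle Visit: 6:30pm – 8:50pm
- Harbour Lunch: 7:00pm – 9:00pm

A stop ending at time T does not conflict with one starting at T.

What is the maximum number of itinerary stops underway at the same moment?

Walk through starts and ends in time order (an end at T is processed before a start at T):
7:40am start Gallery Walk → 1
8:25am end Gallery Walk → 0
8:25am start Observatory Transfer → 1
8:50am end Observatory Transfer → 0
10:45am start Aquarium Walk → 1
12:30pm end Aquarium Walk → 0
12:40pm start Park Visit → 1
2:30pm end Park Visit → 0
6:30pm start Castle Visit → 1
7:00pm start Harbour Lunch → 2
8:50pm end Castle Visit → 1
9:00pm end Harbour Lunch → 0
Peak is 2, at 7:00pm (Castle Visit, Harbour Lunch).

2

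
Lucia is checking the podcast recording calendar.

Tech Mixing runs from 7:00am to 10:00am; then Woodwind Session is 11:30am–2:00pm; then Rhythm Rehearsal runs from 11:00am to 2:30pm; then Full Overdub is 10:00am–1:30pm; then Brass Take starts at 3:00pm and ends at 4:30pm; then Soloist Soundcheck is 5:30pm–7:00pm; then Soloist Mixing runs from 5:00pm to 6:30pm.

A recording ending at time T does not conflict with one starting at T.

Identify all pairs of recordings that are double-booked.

Full Overdub & Rhythm Rehearsal, Full Overdub & Woodwind Session, Rhythm Rehearsal & Woodwind Session, Soloist Mixing & Soloist Soundcheck

Two intervals overlap when each starts before the other ends.
Sorted by start: Tech Mixing, Full Overdub, Rhythm Rehearsal, Woodwind Session, Brass Take, Soloist Mixing, Soloist Soundcheck.
Full Overdub starts exactly when Tech Mixing ends (back-to-back, no overlap) — done with Tech Mixing.
Rhythm Rehearsal starts before Full Overdub ends → Full Overdub and Rhythm Rehearsal overlap.
Woodwind Session starts before Full Overdub ends → Full Overdub and Woodwind Session overlap.
Brass Take starts after Full Overdub ends — done with Full Overdub.
Woodwind Session starts before Rhythm Rehearsal ends → Rhythm Rehearsal and Woodwind Session overlap.
Brass Take starts after Rhythm Rehearsal ends — done with Rhythm Rehearsal.
Brass Take starts after Woodwind Session ends — done with Woodwind Session.
Soloist Mixing starts after Brass Take ends — done with Brass Take.
Soloist Soundcheck starts before Soloist Mixing ends → Soloist Mixing and Soloist Soundcheck overlap.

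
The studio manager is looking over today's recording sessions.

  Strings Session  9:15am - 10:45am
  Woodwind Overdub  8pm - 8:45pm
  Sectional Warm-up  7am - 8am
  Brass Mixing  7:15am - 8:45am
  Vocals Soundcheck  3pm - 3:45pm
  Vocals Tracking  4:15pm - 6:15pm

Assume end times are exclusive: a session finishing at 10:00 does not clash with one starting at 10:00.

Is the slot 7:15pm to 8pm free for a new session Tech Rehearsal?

Sectional Warm-up: ends 8am at or before Tech Rehearsal starts 7:15pm → clear.
Brass Mixing: ends 8:45am at or before Tech Rehearsal starts 7:15pm → clear.
Strings Session: ends 10:45am at or before Tech Rehearsal starts 7:15pm → clear.
Vocals Soundcheck: ends 3:45pm at or before Tech Rehearsal starts 7:15pm → clear.
Vocals Tracking: ends 6:15pm at or before Tech Rehearsal starts 7:15pm → clear.
Woodwind Overdub: starts 8pm at or after Tech Rehearsal ends 8pm → clear.

Yes — the slot is free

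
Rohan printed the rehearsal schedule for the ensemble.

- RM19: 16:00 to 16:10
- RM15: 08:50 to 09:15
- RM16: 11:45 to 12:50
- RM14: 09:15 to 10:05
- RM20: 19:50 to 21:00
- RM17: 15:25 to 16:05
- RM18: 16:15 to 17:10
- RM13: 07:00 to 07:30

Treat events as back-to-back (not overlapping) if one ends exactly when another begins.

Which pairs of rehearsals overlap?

RM17 & RM19

Sorted by start: RM13, RM15, RM14, RM16, RM17, RM19, RM18, RM20.
RM15 starts after RM13 ends — done with RM13.
RM14 starts exactly when RM15 ends (back-to-back, no overlap) — done with RM15.
RM16 starts after RM14 ends — done with RM14.
RM17 starts after RM16 ends — done with RM16.
RM19 starts before RM17 ends → RM17 and RM19 overlap.
RM18 starts after RM17 ends — done with RM17.
RM18 starts after RM19 ends — done with RM19.
RM20 starts after RM18 ends.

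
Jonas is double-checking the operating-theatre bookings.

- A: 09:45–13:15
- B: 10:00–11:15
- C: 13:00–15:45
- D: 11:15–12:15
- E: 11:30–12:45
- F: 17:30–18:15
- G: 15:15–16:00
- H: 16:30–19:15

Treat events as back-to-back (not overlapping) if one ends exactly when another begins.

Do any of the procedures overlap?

Yes

Sorted by start: A, B, D, E, C, G, H, F.
B starts before A ends → A and B overlap.
That's a conflict, so the schedule is not conflict-free.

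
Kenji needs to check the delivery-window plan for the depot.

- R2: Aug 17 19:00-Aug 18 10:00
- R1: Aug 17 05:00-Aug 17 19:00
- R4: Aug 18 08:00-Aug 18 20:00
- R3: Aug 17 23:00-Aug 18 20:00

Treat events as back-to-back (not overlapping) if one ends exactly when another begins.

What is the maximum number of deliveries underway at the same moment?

3

Sweep the timeline, counting +1 at each start and −1 at each end (ends before starts at a tie):
Aug 17 05:00 start R1 → 1
Aug 17 19:00 end R1 → 0
Aug 17 19:00 start R2 → 1
Aug 17 23:00 start R3 → 2
Aug 18 08:00 start R4 → 3
Aug 18 10:00 end R2 → 2
Aug 18 20:00 end R3 → 1
Aug 18 20:00 end R4 → 0
Peak is 3, at Aug 18 08:00 (R2, R3, R4).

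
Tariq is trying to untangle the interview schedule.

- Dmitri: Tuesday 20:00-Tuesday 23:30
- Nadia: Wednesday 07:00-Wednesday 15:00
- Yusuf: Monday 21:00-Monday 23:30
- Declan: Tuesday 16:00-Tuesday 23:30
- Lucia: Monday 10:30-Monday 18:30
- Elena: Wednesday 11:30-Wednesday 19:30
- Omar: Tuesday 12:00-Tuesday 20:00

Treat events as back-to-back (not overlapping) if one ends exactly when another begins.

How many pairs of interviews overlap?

Check each pair: they overlap iff neither finishes before the other starts.
Sorted by start: Lucia, Yusuf, Omar, Declan, Dmitri, Nadia, Elena.
Yusuf starts after Lucia ends, so Lucia has no further overlaps.
Omar starts after Yusuf ends, so Yusuf has no further overlaps.
Declan starts before Omar ends → Omar and Declan overlap.
Dmitri starts exactly when Omar ends (back-to-back, no overlap), so Omar has no further overlaps.
Dmitri starts before Declan ends → Declan and Dmitri overlap.
Nadia starts after Declan ends, so Declan has no further overlaps.
Nadia starts after Dmitri ends, so Dmitri has no further overlaps.
Elena starts before Nadia ends → Nadia and Elena overlap.
Overlapping pairs: Declan & Dmitri, Declan & Omar, Elena & Nadia — 3 in total.

3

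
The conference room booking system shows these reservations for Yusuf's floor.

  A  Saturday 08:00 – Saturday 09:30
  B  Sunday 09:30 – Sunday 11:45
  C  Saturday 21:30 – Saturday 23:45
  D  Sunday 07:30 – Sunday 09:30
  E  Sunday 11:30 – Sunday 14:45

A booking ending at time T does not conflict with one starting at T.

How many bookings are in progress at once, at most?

2

Sort all start/end points and keep a running count:
Saturday 08:00 start A → 1
Saturday 09:30 end A → 0
Saturday 21:30 start C → 1
Saturday 23:45 end C → 0
Sunday 07:30 start D → 1
Sunday 09:30 end D → 0
Sunday 09:30 start B → 1
Sunday 11:30 start E → 2
Sunday 11:45 end B → 1
Sunday 14:45 end E → 0
Peak is 2, at Sunday 11:30 (B, E).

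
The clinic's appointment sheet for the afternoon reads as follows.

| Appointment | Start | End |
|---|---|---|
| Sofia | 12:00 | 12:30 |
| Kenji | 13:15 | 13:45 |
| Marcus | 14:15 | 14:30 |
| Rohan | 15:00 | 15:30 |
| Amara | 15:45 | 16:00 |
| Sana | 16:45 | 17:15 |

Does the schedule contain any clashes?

Two intervals overlap when each starts before the other ends.
Sorted by start: Sofia, Kenji, Marcus, Rohan, Amara, Sana.
Kenji starts after Sofia ends — done with Sofia.
Marcus starts after Kenji ends — done with Kenji.
Rohan starts after Marcus ends — done with Marcus.
Amara starts after Rohan ends — done with Rohan.
Sana starts after Amara ends.
Every pair is clear; the schedule has no overlaps.

No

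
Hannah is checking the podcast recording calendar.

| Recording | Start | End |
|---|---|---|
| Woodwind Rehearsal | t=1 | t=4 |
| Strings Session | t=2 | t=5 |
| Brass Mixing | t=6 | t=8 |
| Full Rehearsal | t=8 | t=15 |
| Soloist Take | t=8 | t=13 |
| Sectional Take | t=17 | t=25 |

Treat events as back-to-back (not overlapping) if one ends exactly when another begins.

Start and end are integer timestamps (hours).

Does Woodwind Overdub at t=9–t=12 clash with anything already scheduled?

Woodwind Rehearsal: ends t=4 at or before Woodwind Overdub starts t=9 → clear.
Strings Session: ends t=5 at or before Woodwind Overdub starts t=9 → clear.
Brass Mixing: ends t=8 at or before Woodwind Overdub starts t=9 → clear.
Full Rehearsal: starts t=8 before Woodwind Overdub ends t=12, and ends t=15 after Woodwind Overdub starts t=9 → overlap.
Soloist Take: starts t=8 before Woodwind Overdub ends t=12, and ends t=13 after Woodwind Overdub starts t=9 → overlap.
Sectional Take: starts t=17 at or after Woodwind Overdub ends t=12 → clear.
Woodwind Overdub overlaps Full Rehearsal, Soloist Take.

Yes — it overlaps Full Rehearsal, Soloist Take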